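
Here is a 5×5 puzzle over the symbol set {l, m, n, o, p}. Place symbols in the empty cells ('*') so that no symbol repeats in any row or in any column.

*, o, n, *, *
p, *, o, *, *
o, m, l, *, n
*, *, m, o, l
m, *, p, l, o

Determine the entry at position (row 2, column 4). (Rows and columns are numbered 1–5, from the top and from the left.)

(r1,c1) = l
(r2,c5) = m
(r3,c4) = p
(r4,c1) = n
(r4,c2) = p
(r5,c2) = n
(r1,c4) = m
(r1,c5) = p
(r2,c2) = l
(r2,c4) = n

n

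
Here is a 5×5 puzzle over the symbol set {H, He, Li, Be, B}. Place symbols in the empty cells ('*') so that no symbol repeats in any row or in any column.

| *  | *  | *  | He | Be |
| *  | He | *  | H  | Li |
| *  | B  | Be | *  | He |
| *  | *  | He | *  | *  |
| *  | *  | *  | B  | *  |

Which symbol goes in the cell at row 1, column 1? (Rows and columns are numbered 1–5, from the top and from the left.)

B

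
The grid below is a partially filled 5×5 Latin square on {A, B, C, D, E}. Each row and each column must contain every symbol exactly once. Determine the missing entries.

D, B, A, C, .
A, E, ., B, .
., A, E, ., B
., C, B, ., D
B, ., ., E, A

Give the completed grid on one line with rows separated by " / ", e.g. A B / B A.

D B A C E / A E D B C / C A E D B / E C B A D / B D C E A

Cell (r1,c5): row 1 has {A,B,C,D}; column 5 has {A,B,D} → E.
Cell (r2,c5): row 2 has {A,B,E}; column 5 has {A,B,D,E} → C.
Cell (r3,c1): row 3 has {A,B,E}; column 1 has {A,B,D} → C.
Cell (r3,c4): row 3 has {A,B,C,E}; column 4 has {B,C,E} → D.
Cell (r4,c1): row 4 has {B,C,D}; column 1 has {A,B,C,D} → E.
Cell (r4,c4): row 4 has {B,C,D,E}; column 4 has {B,C,D,E} → A.
Cell (r5,c2): row 5 has {A,B,E}; column 2 has {A,B,C,E} → D.
Cell (r5,c3): row 5 has {A,B,D,E}; column 3 has {A,B,E} → C.
Cell (r2,c3): row 2 has {A,B,C,E}; column 3 has {A,B,C,E} → D.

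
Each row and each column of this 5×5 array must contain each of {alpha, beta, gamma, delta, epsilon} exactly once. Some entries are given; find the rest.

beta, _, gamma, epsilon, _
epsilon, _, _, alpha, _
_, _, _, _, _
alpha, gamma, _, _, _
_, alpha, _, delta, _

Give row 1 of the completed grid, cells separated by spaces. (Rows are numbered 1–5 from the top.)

beta delta gamma epsilon alpha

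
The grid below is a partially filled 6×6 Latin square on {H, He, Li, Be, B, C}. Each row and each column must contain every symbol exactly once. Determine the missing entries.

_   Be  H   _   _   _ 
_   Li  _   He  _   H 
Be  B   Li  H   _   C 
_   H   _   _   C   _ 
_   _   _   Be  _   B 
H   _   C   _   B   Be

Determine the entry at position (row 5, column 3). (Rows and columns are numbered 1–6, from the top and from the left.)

(r2,c5): row 2 has {H,He,Li}; column 5 has {B,C}, so it must be Be.
(r3,c5): row 3 has {H,Li,Be,B,C}; column 5 has {Be,B,C}, so it must be He.
(r5,c3): row 5 has {Be,B}; column 3 has {H,Li,C}, so it must be He.

He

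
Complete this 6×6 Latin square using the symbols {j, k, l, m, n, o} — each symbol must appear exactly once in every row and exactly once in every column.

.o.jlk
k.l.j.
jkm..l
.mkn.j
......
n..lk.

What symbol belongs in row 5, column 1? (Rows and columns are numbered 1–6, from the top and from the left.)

o

Cell (r1,c1): row 1 has {j,k,l,o}; column 1 has {j,k,n} → m.
Cell (r1,c3): row 1 has {j,k,l,m,o}; column 3 has {k,l,m} → n.
Cell (r2,c2): row 2 has {j,k,l}; column 2 has {k,m,o} → n.
Cell (r3,c4): row 3 has {j,k,l,m}; column 4 has {j,l,n} → o.
Cell (r3,c5): row 3 has {j,k,l,m,o}; column 5 has {j,k,l} → n.
Cell (r4,c5): row 4 has {j,k,m,n}; column 5 has {j,k,l,n} → o.
Cell (r5,c5): row 5 is empty so far; column 5 has {j,k,l,n,o} → m.
Cell (r6,c2): row 6 has {k,l,n}; column 2 has {k,m,n,o} → j.
Cell (r6,c3): row 6 has {j,k,l,n}; column 3 has {k,l,m,n} → o.
Cell (r6,c6): row 6 has {j,k,l,n,o}; column 6 has {j,k,l} → m.
Cell (r2,c4): row 2 has {j,k,l,n}; column 4 has {j,l,n,o} → m.
Cell (r2,c6): row 2 has {j,k,l,m,n}; column 6 has {j,k,l,m} → o.
Cell (r4,c1): row 4 has {j,k,m,n,o}; column 1 has {j,k,m,n} → l.
Cell (r5,c1): row 5 has {m}; column 1 has {j,k,l,m,n} → o.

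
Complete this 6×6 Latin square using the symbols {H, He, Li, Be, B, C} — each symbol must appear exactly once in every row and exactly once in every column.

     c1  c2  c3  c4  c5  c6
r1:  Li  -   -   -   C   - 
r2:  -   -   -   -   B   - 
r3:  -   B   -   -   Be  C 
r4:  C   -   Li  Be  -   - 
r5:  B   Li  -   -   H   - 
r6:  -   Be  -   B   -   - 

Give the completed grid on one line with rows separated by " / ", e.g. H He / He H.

(r4,c5) = He
(r6,c5) = Li
(r4,c2) = H
(r4,c6) = B
(r1,c2) = He
(r1,c4) = H
(r1,c6) = Be
(r2,c2) = C
(r5,c6) = He
(r6,c6) = H
(r1,c3) = B
(r2,c6) = Li
(r5,c4) = C
(r6,c1) = He
(r6,c3) = C
(r2,c4) = He
(r3,c1) = H
(r3,c3) = He
(r3,c4) = Li
(r5,c3) = Be
(r2,c1) = Be
(r2,c3) = H

Li He B H C Be / Be C H He B Li / H B He Li Be C / C H Li Be He B / B Li Be C H He / He Be C B Li H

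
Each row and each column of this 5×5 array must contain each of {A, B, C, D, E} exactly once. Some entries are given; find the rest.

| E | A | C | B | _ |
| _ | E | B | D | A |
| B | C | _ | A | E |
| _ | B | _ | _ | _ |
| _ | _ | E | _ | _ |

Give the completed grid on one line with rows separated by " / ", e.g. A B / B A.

E A C B D / C E B D A / B C D A E / D B A E C / A D E C B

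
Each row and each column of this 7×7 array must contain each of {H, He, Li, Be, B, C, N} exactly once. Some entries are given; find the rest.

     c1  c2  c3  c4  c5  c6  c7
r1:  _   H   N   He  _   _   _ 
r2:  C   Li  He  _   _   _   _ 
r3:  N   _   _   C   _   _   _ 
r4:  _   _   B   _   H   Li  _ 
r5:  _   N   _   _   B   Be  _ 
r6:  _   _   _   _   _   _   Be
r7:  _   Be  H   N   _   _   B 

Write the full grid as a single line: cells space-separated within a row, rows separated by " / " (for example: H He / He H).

(r4,c4) = Be
(r4,c1) = He
(r4,c2) = C
(r4,c7) = N
(r7,c1) = Li
(r2,c7) = H
(r5,c1) = H
(r5,c4) = Li
(r6,c1) = B
(r6,c2) = He
(r6,c4) = H
(r1,c1) = Be
(r2,c4) = B
(r2,c6) = N
(r3,c2) = B
(r5,c3) = C
(r5,c7) = He
(r6,c3) = Li
(r6,c6) = C
(r7,c6) = He
(r1,c6) = B
(r2,c5) = Be
(r3,c3) = Be
(r3,c6) = H
(r3,c7) = Li
(r6,c5) = N
(r7,c5) = C
(r1,c5) = Li
(r1,c7) = C
(r3,c5) = He

Be H N He Li B C / C Li He B Be N H / N B Be C He H Li / He C B Be H Li N / H N C Li B Be He / B He Li H N C Be / Li Be H N C He B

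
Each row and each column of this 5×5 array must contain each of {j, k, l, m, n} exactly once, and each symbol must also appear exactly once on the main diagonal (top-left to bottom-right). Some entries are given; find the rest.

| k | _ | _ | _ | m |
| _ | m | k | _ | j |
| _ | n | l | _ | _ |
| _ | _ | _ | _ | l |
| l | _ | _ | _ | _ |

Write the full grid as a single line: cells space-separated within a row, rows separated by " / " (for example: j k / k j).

k l j n m / n m k l j / j n l m k / m k n j l / l j m k n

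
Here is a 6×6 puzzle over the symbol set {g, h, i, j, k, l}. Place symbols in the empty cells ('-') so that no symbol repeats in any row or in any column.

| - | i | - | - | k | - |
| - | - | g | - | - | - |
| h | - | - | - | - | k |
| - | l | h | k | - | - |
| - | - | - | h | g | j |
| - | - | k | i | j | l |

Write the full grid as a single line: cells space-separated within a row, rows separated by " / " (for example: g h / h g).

(r4,c5): row 4 has {h,k,l}; column 5 has {g,j,k}, so it must be i.
(r4,c6): row 4 has {h,i,k,l}; column 6 has {j,k,l}, so it must be g.
(r5,c2): row 5 has {g,h,j}; column 2 has {i,l}, so it must be k.
(r6,c1): row 6 has {i,j,k,l}; column 1 has {h}, so it must be g.
(r6,c2): row 6 has {g,i,j,k,l}; column 2 has {i,k,l}, so it must be h.
(r1,c6): row 1 has {i,k}; column 6 has {g,j,k,l}, so it must be h.
(r2,c2): row 2 has {g}; column 2 has {h,i,k,l}, so it must be j.
(r2,c4): row 2 has {g,j}; column 4 has {h,i,k}, so it must be l.
(r2,c5): row 2 has {g,j,l}; column 5 has {g,i,j,k}, so it must be h.
(r2,c6): row 2 has {g,h,j,l}; column 6 has {g,h,j,k,l}, so it must be i.
(r3,c2): row 3 has {h,k}; column 2 has {h,i,j,k,l}, so it must be g.
(r3,c4): row 3 has {g,h,k}; column 4 has {h,i,k,l}, so it must be j.
(r3,c5): row 3 has {g,h,j,k}; column 5 has {g,h,i,j,k}, so it must be l.
(r4,c1): row 4 has {g,h,i,k,l}; column 1 has {g,h}, so it must be j.
(r1,c1): row 1 has {h,i,k}; column 1 has {g,h,j}, so it must be l.
(r1,c3): row 1 has {h,i,k,l}; column 3 has {g,h,k}, so it must be j.
(r1,c4): row 1 has {h,i,j,k,l}; column 4 has {h,i,j,k,l}, so it must be g.
(r2,c1): row 2 has {g,h,i,j,l}; column 1 has {g,h,j,l}, so it must be k.
(r3,c3): row 3 has {g,h,j,k,l}; column 3 has {g,h,j,k}, so it must be i.
(r5,c1): row 5 has {g,h,j,k}; column 1 has {g,h,j,k,l}, so it must be i.
(r5,c3): row 5 has {g,h,i,j,k}; column 3 has {g,h,i,j,k}, so it must be l.

l i j g k h / k j g l h i / h g i j l k / j l h k i g / i k l h g j / g h k i j l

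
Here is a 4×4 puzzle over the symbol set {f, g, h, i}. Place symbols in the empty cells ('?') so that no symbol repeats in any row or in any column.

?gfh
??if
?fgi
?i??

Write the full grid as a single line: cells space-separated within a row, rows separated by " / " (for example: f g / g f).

i g f h / g h i f / h f g i / f i h g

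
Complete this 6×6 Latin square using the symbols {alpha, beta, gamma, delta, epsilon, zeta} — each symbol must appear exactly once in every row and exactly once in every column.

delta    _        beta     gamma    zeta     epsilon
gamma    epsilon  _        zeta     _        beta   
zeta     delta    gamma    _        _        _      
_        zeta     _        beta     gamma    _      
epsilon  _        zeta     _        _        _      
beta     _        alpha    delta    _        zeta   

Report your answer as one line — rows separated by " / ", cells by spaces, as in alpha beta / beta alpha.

delta alpha beta gamma zeta epsilon / gamma epsilon delta zeta alpha beta / zeta delta gamma epsilon beta alpha / alpha zeta epsilon beta gamma delta / epsilon beta zeta alpha delta gamma / beta gamma alpha delta epsilon zeta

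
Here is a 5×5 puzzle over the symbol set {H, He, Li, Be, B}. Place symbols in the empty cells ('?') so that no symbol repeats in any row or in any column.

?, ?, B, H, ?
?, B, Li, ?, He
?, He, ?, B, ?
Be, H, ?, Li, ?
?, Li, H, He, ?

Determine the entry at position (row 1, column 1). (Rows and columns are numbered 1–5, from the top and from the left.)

He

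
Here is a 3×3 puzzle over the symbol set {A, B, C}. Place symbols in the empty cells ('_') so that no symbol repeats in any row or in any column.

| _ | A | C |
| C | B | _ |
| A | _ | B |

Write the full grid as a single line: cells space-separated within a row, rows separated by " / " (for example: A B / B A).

B A C / C B A / A C B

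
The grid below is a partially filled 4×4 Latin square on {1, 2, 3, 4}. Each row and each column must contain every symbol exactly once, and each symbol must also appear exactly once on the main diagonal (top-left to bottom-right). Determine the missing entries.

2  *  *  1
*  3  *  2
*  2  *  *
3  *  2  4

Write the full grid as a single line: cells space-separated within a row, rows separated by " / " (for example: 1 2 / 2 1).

2 4 3 1 / 1 3 4 2 / 4 2 1 3 / 3 1 2 4

(r1,c2) = 4
(r1,c3) = 3
(r3,c3) = 1
(r3,c4) = 3
(r4,c2) = 1
(r2,c3) = 4
(r3,c1) = 4
(r2,c1) = 1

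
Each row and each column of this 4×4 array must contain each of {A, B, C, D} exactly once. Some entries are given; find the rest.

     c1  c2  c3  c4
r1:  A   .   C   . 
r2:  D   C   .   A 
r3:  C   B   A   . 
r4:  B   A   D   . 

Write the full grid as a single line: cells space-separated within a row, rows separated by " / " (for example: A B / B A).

Cell (r1,c2): row 1 has {A,C}; column 2 has {A,B,C} → D.
Cell (r1,c4): row 1 has {A,C,D}; column 4 has {A} → B.
Cell (r2,c3): row 2 has {A,C,D}; column 3 has {A,C,D} → B.
Cell (r3,c4): row 3 has {A,B,C}; column 4 has {A,B} → D.
Cell (r4,c4): row 4 has {A,B,D}; column 4 has {A,B,D} → C.

A D C B / D C B A / C B A D / B A D C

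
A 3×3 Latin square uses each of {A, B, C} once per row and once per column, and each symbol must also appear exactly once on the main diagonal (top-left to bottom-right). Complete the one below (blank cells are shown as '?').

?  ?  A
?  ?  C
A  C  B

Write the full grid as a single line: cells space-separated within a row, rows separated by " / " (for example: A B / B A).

C B A / B A C / A C B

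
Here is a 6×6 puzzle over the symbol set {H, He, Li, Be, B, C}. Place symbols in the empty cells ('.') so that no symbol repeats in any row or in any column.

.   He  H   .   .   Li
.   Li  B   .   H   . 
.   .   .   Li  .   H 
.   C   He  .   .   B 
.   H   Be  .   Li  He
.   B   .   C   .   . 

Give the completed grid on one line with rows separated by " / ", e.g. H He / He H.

Cell (r3,c2): row 3 has {H,Li}; column 2 has {H,He,Li,B,C} → Be.
Cell (r3,c3): row 3 has {H,Li,Be}; column 3 has {H,He,Be,B} → C.
Cell (r4,c5): row 4 has {He,B,C}; column 5 has {H,Li} → Be.
Cell (r5,c4): row 5 has {H,He,Li,Be}; column 4 has {Li,C} → B.
Cell (r6,c3): row 6 has {B,C}; column 3 has {H,He,Be,B,C} → Li.
Cell (r6,c5): row 6 has {Li,B,C}; column 5 has {H,Li,Be} → He.
Cell (r6,c6): row 6 has {He,Li,B,C}; column 6 has {H,He,Li,B} → Be.
Cell (r1,c4): row 1 has {H,He,Li}; column 4 has {Li,B,C} → Be.
Cell (r2,c4): row 2 has {H,Li,B}; column 4 has {Li,Be,B,C} → He.
Cell (r2,c6): row 2 has {H,He,Li,B}; column 6 has {H,He,Li,Be,B} → C.
Cell (r3,c5): row 3 has {H,Li,Be,C}; column 5 has {H,He,Li,Be} → B.
Cell (r4,c4): row 4 has {He,Be,B,C}; column 4 has {He,Li,Be,B,C} → H.
Cell (r5,c1): row 5 has {H,He,Li,Be,B}; column 1 is empty so far → C.
Cell (r6,c1): row 6 has {He,Li,Be,B,C}; column 1 has {C} → H.
Cell (r1,c1): row 1 has {H,He,Li,Be}; column 1 has {H,C} → B.
Cell (r1,c5): row 1 has {H,He,Li,Be,B}; column 5 has {H,He,Li,Be,B} → C.
Cell (r2,c1): row 2 has {H,He,Li,B,C}; column 1 has {H,B,C} → Be.
Cell (r3,c1): row 3 has {H,Li,Be,B,C}; column 1 has {H,Be,B,C} → He.
Cell (r4,c1): row 4 has {H,He,Be,B,C}; column 1 has {H,He,Be,B,C} → Li.

B He H Be C Li / Be Li B He H C / He Be C Li B H / Li C He H Be B / C H Be B Li He / H B Li C He Be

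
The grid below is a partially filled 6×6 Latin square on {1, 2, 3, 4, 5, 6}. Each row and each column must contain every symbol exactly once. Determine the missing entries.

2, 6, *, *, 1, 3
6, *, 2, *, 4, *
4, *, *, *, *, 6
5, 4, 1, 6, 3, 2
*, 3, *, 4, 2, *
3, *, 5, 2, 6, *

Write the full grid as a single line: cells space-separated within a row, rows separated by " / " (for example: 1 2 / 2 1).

2 6 4 5 1 3 / 6 5 2 3 4 1 / 4 2 3 1 5 6 / 5 4 1 6 3 2 / 1 3 6 4 2 5 / 3 1 5 2 6 4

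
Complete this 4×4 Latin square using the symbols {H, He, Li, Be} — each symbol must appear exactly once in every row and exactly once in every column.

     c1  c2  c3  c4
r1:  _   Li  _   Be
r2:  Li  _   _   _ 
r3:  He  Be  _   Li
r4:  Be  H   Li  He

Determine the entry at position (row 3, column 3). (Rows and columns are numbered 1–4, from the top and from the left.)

H

(r1,c1) = H
(r1,c3) = He
(r2,c2) = He
(r2,c4) = H
(r3,c3) = H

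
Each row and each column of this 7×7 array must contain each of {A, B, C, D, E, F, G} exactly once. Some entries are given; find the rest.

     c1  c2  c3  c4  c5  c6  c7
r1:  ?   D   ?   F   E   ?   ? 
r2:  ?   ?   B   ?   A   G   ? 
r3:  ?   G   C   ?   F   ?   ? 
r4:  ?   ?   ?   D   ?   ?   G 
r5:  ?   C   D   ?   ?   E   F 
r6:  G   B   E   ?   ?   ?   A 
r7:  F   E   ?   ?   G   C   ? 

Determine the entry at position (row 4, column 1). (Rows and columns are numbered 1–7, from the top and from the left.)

E

(r2,c2) = F
(r4,c2) = A
(r4,c3) = F
(r4,c6) = B
(r5,c5) = B
(r6,c4) = C
(r6,c5) = D
(r6,c6) = F
(r7,c3) = A
(r7,c4) = B
(r7,c7) = D
(r1,c3) = G
(r1,c6) = A
(r2,c4) = E
(r2,c7) = C
(r3,c4) = A
(r3,c6) = D
(r4,c5) = C
(r5,c1) = A
(r5,c4) = G
(r1,c7) = B
(r2,c1) = D
(r3,c7) = E
(r4,c1) = E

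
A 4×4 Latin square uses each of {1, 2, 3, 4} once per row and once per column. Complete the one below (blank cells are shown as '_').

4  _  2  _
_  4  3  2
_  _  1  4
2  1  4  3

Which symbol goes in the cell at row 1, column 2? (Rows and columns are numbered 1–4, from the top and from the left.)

3

row 1 has {2,4}; column 2 has {1,4} — only 3 is left for (r1,c2).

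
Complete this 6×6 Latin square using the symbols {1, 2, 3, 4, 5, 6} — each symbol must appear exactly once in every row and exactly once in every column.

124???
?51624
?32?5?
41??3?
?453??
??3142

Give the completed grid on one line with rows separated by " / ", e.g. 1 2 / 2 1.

1 2 4 5 6 3 / 3 5 1 6 2 4 / 6 3 2 4 5 1 / 4 1 6 2 3 5 / 2 4 5 3 1 6 / 5 6 3 1 4 2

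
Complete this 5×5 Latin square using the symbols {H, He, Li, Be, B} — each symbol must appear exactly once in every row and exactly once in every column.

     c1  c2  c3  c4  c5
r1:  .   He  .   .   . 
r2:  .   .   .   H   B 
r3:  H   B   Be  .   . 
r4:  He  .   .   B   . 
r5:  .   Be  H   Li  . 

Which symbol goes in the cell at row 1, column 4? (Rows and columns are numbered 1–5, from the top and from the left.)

Be

(r1,c4) = Be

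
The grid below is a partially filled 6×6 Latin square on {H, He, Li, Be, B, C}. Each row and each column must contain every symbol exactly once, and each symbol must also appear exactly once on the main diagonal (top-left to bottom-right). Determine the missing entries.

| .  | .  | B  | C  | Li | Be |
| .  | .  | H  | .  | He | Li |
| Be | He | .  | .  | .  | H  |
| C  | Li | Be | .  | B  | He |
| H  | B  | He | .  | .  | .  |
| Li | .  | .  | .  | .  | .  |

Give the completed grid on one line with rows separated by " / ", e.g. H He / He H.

He H B C Li Be / B C H Be He Li / Be He Li B C H / C Li Be H B He / H B He Li Be C / Li Be C He H B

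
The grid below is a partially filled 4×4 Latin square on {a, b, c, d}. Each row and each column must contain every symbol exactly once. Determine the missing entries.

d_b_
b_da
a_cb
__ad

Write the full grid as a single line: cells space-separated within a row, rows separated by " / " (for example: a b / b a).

d a b c / b c d a / a d c b / c b a d

(r1,c4) = c
(r2,c2) = c
(r3,c2) = d
(r4,c1) = c
(r4,c2) = b
(r1,c2) = a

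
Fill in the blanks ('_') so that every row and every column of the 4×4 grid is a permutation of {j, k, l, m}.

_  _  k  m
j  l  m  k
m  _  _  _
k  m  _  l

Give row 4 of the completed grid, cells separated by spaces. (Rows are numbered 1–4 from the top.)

k m j l

row 1 has {k,m}; column 1 has {j,k,m} — only l is left for (r1,c1).
row 1 has {k,l,m}; column 2 has {l,m} — only j is left for (r1,c2).
row 3 has {m}; column 2 has {j,l,m} — only k is left for (r3,c2).
row 3 has {k,m}; column 4 has {k,l,m} — only j is left for (r3,c4).
row 4 has {k,l,m}; column 3 has {k,m} — only j is left for (r4,c3).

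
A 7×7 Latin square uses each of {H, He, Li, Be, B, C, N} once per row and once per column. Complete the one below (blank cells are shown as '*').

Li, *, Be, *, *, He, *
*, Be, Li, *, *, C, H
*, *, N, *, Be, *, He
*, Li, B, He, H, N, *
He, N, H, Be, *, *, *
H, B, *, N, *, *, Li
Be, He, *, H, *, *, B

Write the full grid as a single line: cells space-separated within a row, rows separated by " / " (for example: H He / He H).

(r2,c4) = B
(r4,c1) = C
(r4,c7) = Be
(r5,c7) = C
(r6,c6) = Be
(r7,c3) = C
(r7,c6) = Li
(r1,c4) = C
(r1,c7) = N
(r2,c1) = N
(r2,c5) = He
(r3,c1) = B
(r3,c4) = Li
(r3,c6) = H
(r5,c6) = B
(r6,c3) = He
(r6,c5) = C
(r7,c5) = N
(r1,c2) = H
(r1,c5) = B
(r3,c2) = C
(r5,c5) = Li

Li H Be C B He N / N Be Li B He C H / B C N Li Be H He / C Li B He H N Be / He N H Be Li B C / H B He N C Be Li / Be He C H N Li B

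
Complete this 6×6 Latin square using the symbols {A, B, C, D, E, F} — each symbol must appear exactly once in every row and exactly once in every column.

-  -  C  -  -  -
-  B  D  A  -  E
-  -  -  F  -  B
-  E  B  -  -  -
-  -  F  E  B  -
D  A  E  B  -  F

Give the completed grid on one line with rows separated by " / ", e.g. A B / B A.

B F C D E A / C B D A F E / E C A F D B / F E B C A D / A D F E B C / D A E B C F

(r1,c4) = D
(r1,c6) = A
(r3,c3) = A
(r4,c4) = C
(r4,c6) = D
(r5,c6) = C
(r6,c5) = C
(r1,c2) = F
(r1,c5) = E
(r2,c5) = F
(r3,c5) = D
(r4,c5) = A
(r5,c1) = A
(r5,c2) = D
(r1,c1) = B
(r2,c1) = C
(r3,c1) = E
(r3,c2) = C
(r4,c1) = F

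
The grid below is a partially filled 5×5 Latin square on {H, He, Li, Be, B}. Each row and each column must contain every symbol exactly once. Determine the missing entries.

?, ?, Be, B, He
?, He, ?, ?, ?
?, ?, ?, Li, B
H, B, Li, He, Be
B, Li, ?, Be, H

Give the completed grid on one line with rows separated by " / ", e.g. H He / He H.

(r1,c1) = Li
(r1,c2) = H
(r2,c1) = Be
(r2,c4) = H
(r2,c5) = Li
(r3,c1) = He
(r3,c2) = Be
(r3,c3) = H
(r5,c3) = He
(r2,c3) = B

Li H Be B He / Be He B H Li / He Be H Li B / H B Li He Be / B Li He Be H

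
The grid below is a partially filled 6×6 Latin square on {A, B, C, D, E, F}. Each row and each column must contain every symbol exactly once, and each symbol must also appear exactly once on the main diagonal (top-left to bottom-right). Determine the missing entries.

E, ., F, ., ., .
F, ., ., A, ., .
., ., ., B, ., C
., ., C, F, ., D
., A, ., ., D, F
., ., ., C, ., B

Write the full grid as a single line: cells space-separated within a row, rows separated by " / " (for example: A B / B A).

At row 1, column 4: row 1 has {E,F}; column 4 has {A,B,C,F}; that leaves D.
At row 1, column 6: row 1 has {D,E,F}; column 6 has {B,C,D,F}; that leaves A.
At row 2, column 2: row 2 has {A,F}; column 2 has {A}; the diagonal has {B,D,E,F}; that leaves C.
At row 2, column 6: row 2 has {A,C,F}; column 6 has {A,B,C,D,F}; that leaves E.
At row 3, column 3: row 3 has {B,C}; column 3 has {C,F}; the diagonal has {B,C,D,E,F}; that leaves A.
At row 5, column 4: row 5 has {A,D,F}; column 4 has {A,B,C,D,F}; that leaves E.
At row 1, column 2: row 1 has {A,D,E,F}; column 2 has {A,C}; that leaves B.
At row 1, column 5: row 1 has {A,B,D,E,F}; column 5 has {D}; that leaves C.
At row 2, column 5: row 2 has {A,C,E,F}; column 5 has {C,D}; that leaves B.
At row 3, column 1: row 3 has {A,B,C}; column 1 has {E,F}; that leaves D.
At row 4, column 2: row 4 has {C,D,F}; column 2 has {A,B,C}; that leaves E.
At row 4, column 5: row 4 has {C,D,E,F}; column 5 has {B,C,D}; that leaves A.
At row 5, column 3: row 5 has {A,D,E,F}; column 3 has {A,C,F}; that leaves B.
At row 6, column 1: row 6 has {B,C}; column 1 has {D,E,F}; that leaves A.
At row 2, column 3: row 2 has {A,B,C,E,F}; column 3 has {A,B,C,F}; that leaves D.
At row 3, column 2: row 3 has {A,B,C,D}; column 2 has {A,B,C,E}; that leaves F.
At row 3, column 5: row 3 has {A,B,C,D,F}; column 5 has {A,B,C,D}; that leaves E.
At row 4, column 1: row 4 has {A,C,D,E,F}; column 1 has {A,D,E,F}; that leaves B.
At row 5, column 1: row 5 has {A,B,D,E,F}; column 1 has {A,B,D,E,F}; that leaves C.
At row 6, column 2: row 6 has {A,B,C}; column 2 has {A,B,C,E,F}; that leaves D.
At row 6, column 3: row 6 has {A,B,C,D}; column 3 has {A,B,C,D,F}; that leaves E.
At row 6, column 5: row 6 has {A,B,C,D,E}; column 5 has {A,B,C,D,E}; that leaves F.

E B F D C A / F C D A B E / D F A B E C / B E C F A D / C A B E D F / A D E C F B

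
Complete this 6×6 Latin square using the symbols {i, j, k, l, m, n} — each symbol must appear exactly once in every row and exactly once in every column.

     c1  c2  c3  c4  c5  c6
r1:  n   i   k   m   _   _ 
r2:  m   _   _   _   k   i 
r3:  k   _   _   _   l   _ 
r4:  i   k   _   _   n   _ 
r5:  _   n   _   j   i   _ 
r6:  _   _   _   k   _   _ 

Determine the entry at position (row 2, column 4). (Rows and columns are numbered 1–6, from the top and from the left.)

n

Cell (r1,c5): row 1 has {i,k,m,n}; column 5 has {i,k,l,n} → j.
Cell (r1,c6): row 1 has {i,j,k,m,n}; column 6 has {i} → l.
Cell (r4,c4): row 4 has {i,k,n}; column 4 has {j,k,m} → l.
Cell (r5,c1): row 5 has {i,j,n}; column 1 has {i,k,m,n} → l.
Cell (r5,c3): row 5 has {i,j,l,n}; column 3 has {k} → m.
Cell (r5,c6): row 5 has {i,j,l,m,n}; column 6 has {i,l} → k.
Cell (r6,c1): row 6 has {k}; column 1 has {i,k,l,m,n} → j.
Cell (r6,c5): row 6 has {j,k}; column 5 has {i,j,k,l,n} → m.
Cell (r6,c6): row 6 has {j,k,m}; column 6 has {i,k,l} → n.
Cell (r2,c4): row 2 has {i,k,m}; column 4 has {j,k,l,m} → n.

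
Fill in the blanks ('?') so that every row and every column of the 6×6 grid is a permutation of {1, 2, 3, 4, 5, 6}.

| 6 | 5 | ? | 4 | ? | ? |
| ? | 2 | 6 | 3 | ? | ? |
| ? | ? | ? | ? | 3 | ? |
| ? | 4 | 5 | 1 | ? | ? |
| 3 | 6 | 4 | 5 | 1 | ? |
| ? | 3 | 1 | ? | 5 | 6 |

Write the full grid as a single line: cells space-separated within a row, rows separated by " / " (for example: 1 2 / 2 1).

row 1 has {4,5,6}; column 5 has {1,3,5} — only 2 is left for (r1,c5).
row 2 has {2,3,6}; column 5 has {1,2,3,5} — only 4 is left for (r2,c5).
row 3 has {3}; column 2 has {2,3,4,5,6} — only 1 is left for (r3,c2).
row 3 has {1,3}; column 3 has {1,4,5,6} — only 2 is left for (r3,c3).
row 3 has {1,2,3}; column 4 has {1,3,4,5} — only 6 is left for (r3,c4).
row 4 has {1,4,5}; column 1 has {3,6} — only 2 is left for (r4,c1).
row 4 has {1,2,4,5}; column 5 has {1,2,3,4,5} — only 6 is left for (r4,c5).
row 4 has {1,2,4,5,6}; column 6 has {6} — only 3 is left for (r4,c6).
row 5 has {1,3,4,5,6}; column 6 has {3,6} — only 2 is left for (r5,c6).
row 6 has {1,3,5,6}; column 1 has {2,3,6} — only 4 is left for (r6,c1).
row 6 has {1,3,4,5,6}; column 4 has {1,3,4,5,6} — only 2 is left for (r6,c4).
row 1 has {2,4,5,6}; column 3 has {1,2,4,5,6} — only 3 is left for (r1,c3).
row 1 has {2,3,4,5,6}; column 6 has {2,3,6} — only 1 is left for (r1,c6).
row 2 has {2,3,4,6}; column 6 has {1,2,3,6} — only 5 is left for (r2,c6).
row 3 has {1,2,3,6}; column 1 has {2,3,4,6} — only 5 is left for (r3,c1).
row 3 has {1,2,3,5,6}; column 6 has {1,2,3,5,6} — only 4 is left for (r3,c6).
row 2 has {2,3,4,5,6}; column 1 has {2,3,4,5,6} — only 1 is left for (r2,c1).

6 5 3 4 2 1 / 1 2 6 3 4 5 / 5 1 2 6 3 4 / 2 4 5 1 6 3 / 3 6 4 5 1 2 / 4 3 1 2 5 6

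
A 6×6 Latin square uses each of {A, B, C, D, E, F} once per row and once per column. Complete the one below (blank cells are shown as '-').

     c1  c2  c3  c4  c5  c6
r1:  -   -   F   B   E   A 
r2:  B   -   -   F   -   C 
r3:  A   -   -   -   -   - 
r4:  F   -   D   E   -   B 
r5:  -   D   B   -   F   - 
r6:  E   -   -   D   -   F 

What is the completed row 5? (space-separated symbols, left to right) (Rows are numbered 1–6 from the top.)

C D B A F E

(r1,c2) = C
(r3,c4) = C
(r4,c2) = A
(r4,c5) = C
(r5,c1) = C
(r5,c4) = A
(r5,c6) = E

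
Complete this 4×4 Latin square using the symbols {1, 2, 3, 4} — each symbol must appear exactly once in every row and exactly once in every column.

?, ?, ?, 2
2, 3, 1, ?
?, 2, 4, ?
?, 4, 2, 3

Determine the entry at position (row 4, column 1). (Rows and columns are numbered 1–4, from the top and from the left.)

1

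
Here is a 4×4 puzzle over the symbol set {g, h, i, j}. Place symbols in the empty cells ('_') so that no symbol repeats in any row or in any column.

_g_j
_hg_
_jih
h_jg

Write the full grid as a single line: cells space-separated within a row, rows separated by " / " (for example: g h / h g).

i g h j / j h g i / g j i h / h i j g

Cell (r1,c1): row 1 has {g,j}; column 1 has {h} → i.
Cell (r1,c3): row 1 has {g,i,j}; column 3 has {g,i,j} → h.
Cell (r2,c1): row 2 has {g,h}; column 1 has {h,i} → j.
Cell (r2,c4): row 2 has {g,h,j}; column 4 has {g,h,j} → i.
Cell (r3,c1): row 3 has {h,i,j}; column 1 has {h,i,j} → g.
Cell (r4,c2): row 4 has {g,h,j}; column 2 has {g,h,j} → i.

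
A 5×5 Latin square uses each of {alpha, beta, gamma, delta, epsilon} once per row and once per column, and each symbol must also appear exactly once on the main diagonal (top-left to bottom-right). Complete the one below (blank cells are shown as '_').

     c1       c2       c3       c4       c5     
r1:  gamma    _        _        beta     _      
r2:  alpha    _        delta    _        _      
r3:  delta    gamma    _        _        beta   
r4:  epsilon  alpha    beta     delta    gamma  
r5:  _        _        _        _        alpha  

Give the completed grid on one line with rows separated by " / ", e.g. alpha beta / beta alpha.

gamma epsilon alpha beta delta / alpha beta delta gamma epsilon / delta gamma epsilon alpha beta / epsilon alpha beta delta gamma / beta delta gamma epsilon alpha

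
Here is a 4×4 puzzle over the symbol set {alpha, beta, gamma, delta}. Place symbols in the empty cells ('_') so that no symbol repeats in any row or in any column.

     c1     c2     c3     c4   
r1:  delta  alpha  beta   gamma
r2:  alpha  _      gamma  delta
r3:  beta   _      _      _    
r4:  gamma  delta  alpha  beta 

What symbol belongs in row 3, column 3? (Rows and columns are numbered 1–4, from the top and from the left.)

Cell (r2,c2): row 2 has {alpha,gamma,delta}; column 2 has {alpha,delta} → beta.
Cell (r3,c2): row 3 has {beta}; column 2 has {alpha,beta,delta} → gamma.
Cell (r3,c3): row 3 has {beta,gamma}; column 3 has {alpha,beta,gamma} → delta.

delta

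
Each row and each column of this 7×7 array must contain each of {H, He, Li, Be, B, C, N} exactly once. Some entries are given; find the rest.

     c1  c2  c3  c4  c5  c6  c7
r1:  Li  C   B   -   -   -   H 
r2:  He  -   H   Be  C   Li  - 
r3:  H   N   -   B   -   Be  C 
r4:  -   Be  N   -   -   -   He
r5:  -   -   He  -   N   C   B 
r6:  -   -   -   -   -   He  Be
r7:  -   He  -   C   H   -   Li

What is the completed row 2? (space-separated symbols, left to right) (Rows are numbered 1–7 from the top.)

He B H Be C Li N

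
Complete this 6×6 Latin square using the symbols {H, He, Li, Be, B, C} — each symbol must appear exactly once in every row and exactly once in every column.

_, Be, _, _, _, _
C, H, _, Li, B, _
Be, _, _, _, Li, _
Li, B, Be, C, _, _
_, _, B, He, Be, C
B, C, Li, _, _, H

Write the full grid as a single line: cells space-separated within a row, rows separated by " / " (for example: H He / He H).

He Be H B C Li / C H He Li B Be / Be He C H Li B / Li B Be C H He / H Li B He Be C / B C Li Be He H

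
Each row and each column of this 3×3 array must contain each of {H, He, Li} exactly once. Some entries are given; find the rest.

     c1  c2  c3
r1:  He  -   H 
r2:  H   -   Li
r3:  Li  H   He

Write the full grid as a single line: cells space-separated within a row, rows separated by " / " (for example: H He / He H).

He Li H / H He Li / Li H He

(r1,c2) = Li
(r2,c2) = He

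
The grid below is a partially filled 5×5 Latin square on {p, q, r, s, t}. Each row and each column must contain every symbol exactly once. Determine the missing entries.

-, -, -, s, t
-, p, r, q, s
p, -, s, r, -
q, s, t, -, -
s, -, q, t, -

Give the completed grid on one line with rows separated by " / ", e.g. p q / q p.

r q p s t / t p r q s / p t s r q / q s t p r / s r q t p

(r1,c1) = r
(r1,c2) = q
(r1,c3) = p
(r2,c1) = t
(r3,c2) = t
(r3,c5) = q
(r4,c4) = p
(r4,c5) = r
(r5,c2) = r
(r5,c5) = p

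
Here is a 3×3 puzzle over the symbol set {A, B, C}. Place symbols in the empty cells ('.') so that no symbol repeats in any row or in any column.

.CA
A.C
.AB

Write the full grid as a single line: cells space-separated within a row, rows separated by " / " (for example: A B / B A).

At row 1, column 1: row 1 has {A,C}; column 1 has {A}; that leaves B.
At row 2, column 2: row 2 has {A,C}; column 2 has {A,C}; that leaves B.
At row 3, column 1: row 3 has {A,B}; column 1 has {A,B}; that leaves C.

B C A / A B C / C A B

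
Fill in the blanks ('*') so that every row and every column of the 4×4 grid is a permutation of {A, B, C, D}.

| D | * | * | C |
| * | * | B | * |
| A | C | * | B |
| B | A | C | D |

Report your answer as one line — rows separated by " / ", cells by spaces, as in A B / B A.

(r1,c2) = B
(r1,c3) = A
(r2,c1) = C
(r2,c2) = D
(r2,c4) = A
(r3,c3) = D

D B A C / C D B A / A C D B / B A C D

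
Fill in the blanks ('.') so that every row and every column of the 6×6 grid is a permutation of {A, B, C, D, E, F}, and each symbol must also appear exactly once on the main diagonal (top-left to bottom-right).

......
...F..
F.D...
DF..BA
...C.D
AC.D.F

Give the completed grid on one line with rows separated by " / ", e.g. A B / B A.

C D E A F B / E B A F D C / F A D B C E / D F C E B A / B E F C A D / A C B D E F

Cell (r4,c4): row 4 has {A,B,D,F}; column 4 has {C,D,F}; the diagonal has {D,F} → E.
Cell (r5,c5): row 5 has {C,D}; column 5 has {B}; the diagonal has {D,E,F} → A.
Cell (r6,c5): row 6 has {A,C,D,F}; column 5 has {A,B} → E.
Cell (r2,c2): row 2 has {F}; column 2 has {C,F}; the diagonal has {A,D,E,F} → B.
Cell (r3,c5): row 3 has {D,F}; column 5 has {A,B,E} → C.
Cell (r4,c3): row 4 has {A,B,D,E,F}; column 3 has {D} → C.
Cell (r5,c2): row 5 has {A,C,D}; column 2 has {B,C,F} → E.
Cell (r6,c3): row 6 has {A,C,D,E,F}; column 3 has {C,D} → B.
Cell (r1,c1): row 1 is empty so far; column 1 has {A,D,F}; the diagonal has {A,B,D,E,F} → C.
Cell (r2,c1): row 2 has {B,F}; column 1 has {A,C,D,F} → E.
Cell (r2,c3): row 2 has {B,E,F}; column 3 has {B,C,D} → A.
Cell (r2,c5): row 2 has {A,B,E,F}; column 5 has {A,B,C,E} → D.
Cell (r2,c6): row 2 has {A,B,D,E,F}; column 6 has {A,D,F} → C.
Cell (r3,c2): row 3 has {C,D,F}; column 2 has {B,C,E,F} → A.
Cell (r3,c4): row 3 has {A,C,D,F}; column 4 has {C,D,E,F} → B.
Cell (r3,c6): row 3 has {A,B,C,D,F}; column 6 has {A,C,D,F} → E.
Cell (r5,c1): row 5 has {A,C,D,E}; column 1 has {A,C,D,E,F} → B.
Cell (r5,c3): row 5 has {A,B,C,D,E}; column 3 has {A,B,C,D} → F.
Cell (r1,c2): row 1 has {C}; column 2 has {A,B,C,E,F} → D.
Cell (r1,c3): row 1 has {C,D}; column 3 has {A,B,C,D,F} → E.
Cell (r1,c4): row 1 has {C,D,E}; column 4 has {B,C,D,E,F} → A.
Cell (r1,c5): row 1 has {A,C,D,E}; column 5 has {A,B,C,D,E} → F.
Cell (r1,c6): row 1 has {A,C,D,E,F}; column 6 has {A,C,D,E,F} → B.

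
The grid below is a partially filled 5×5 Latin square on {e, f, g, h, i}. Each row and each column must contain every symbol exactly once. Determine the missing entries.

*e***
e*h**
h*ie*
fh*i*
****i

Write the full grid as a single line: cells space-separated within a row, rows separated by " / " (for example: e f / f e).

i e f g h / e i h f g / h g i e f / f h g i e / g f e h i

row 5 has {i}; column 1 has {e,f,h} — only g is left for (r5,c1).
row 5 has {g,i}; column 2 has {e,h} — only f is left for (r5,c2).
row 5 has {f,g,i}; column 3 has {h,i} — only e is left for (r5,c3).
row 5 has {e,f,g,i}; column 4 has {e,i} — only h is left for (r5,c4).
row 1 has {e}; column 1 has {e,f,g,h} — only i is left for (r1,c1).
row 3 has {e,h,i}; column 2 has {e,f,h} — only g is left for (r3,c2).
row 3 has {e,g,h,i}; column 5 has {i} — only f is left for (r3,c5).
row 4 has {f,h,i}; column 3 has {e,h,i} — only g is left for (r4,c3).
row 4 has {f,g,h,i}; column 5 has {f,i} — only e is left for (r4,c5).
row 1 has {e,i}; column 3 has {e,g,h,i} — only f is left for (r1,c3).
row 1 has {e,f,i}; column 4 has {e,h,i} — only g is left for (r1,c4).
row 1 has {e,f,g,i}; column 5 has {e,f,i} — only h is left for (r1,c5).
row 2 has {e,h}; column 2 has {e,f,g,h} — only i is left for (r2,c2).
row 2 has {e,h,i}; column 4 has {e,g,h,i} — only f is left for (r2,c4).
row 2 has {e,f,h,i}; column 5 has {e,f,h,i} — only g is left for (r2,c5).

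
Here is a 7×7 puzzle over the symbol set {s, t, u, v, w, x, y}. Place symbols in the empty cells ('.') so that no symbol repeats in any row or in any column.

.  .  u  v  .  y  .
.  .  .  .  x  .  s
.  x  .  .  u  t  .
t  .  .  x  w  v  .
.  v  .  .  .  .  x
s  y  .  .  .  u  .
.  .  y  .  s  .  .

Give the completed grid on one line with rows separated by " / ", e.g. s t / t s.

x s u v t y w / u t v y x w s / y x w s u t v / t u s x w v y / w v t u y s x / s y x w v u t / v w y t s x u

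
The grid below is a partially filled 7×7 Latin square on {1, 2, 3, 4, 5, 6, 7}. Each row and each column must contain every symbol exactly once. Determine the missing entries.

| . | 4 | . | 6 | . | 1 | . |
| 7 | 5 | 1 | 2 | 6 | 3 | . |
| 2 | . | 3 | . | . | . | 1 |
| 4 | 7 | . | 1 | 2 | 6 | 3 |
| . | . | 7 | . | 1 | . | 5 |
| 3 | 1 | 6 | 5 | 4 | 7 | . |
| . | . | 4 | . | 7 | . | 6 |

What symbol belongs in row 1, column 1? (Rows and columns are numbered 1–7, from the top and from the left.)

5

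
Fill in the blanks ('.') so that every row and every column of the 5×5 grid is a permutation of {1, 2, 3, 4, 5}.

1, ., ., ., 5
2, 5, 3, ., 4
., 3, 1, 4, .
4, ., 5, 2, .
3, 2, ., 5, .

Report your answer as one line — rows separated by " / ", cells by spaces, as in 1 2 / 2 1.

1 4 2 3 5 / 2 5 3 1 4 / 5 3 1 4 2 / 4 1 5 2 3 / 3 2 4 5 1

(r1,c2) = 4
(r1,c3) = 2
(r1,c4) = 3
(r2,c4) = 1
(r3,c1) = 5
(r3,c5) = 2
(r4,c2) = 1
(r4,c5) = 3
(r5,c3) = 4
(r5,c5) = 1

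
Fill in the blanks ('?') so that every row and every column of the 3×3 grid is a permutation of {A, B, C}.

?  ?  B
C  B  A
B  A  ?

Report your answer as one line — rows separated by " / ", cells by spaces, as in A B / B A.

A C B / C B A / B A C

row 1 has {B}; column 1 has {B,C} — only A is left for (r1,c1).
row 1 has {A,B}; column 2 has {A,B} — only C is left for (r1,c2).
row 3 has {A,B}; column 3 has {A,B} — only C is left for (r3,c3).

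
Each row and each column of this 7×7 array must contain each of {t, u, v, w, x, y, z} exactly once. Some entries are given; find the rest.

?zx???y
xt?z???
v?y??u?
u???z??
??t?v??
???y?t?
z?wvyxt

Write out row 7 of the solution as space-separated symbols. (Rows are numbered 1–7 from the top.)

row 4 has {u,z}; column 3 has {t,w,x,y} — only v is left for (r4,c3).
row 6 has {t,y}; column 1 has {u,v,x,z} — only w is left for (r6,c1).
row 7 has {t,v,w,x,y,z}; column 2 has {t,z} — only u is left for (r7,c2).

z u w v y x t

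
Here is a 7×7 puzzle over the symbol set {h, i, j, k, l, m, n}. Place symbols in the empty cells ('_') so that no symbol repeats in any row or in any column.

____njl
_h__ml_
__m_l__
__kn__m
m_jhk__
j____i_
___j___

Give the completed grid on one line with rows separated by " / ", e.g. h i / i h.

i k h m n j l / n h i k m l j / h j m i l k n / l i k n j h m / m l j h k n i / j m n l h i k / k n l j i m h

Cell (r4,c6): row 4 has {k,m,n}; column 6 has {i,j,l} → h.
Cell (r5,c6): row 5 has {h,j,k,m}; column 6 has {h,i,j,l} → n.
Cell (r5,c7): row 5 has {h,j,k,m,n}; column 7 has {l,m} → i.
Cell (r6,c5): row 6 has {i,j}; column 5 has {k,l,m,n} → h.
Cell (r7,c5): row 7 has {j}; column 5 has {h,k,l,m,n} → i.
Cell (r3,c6): row 3 has {l,m}; column 6 has {h,i,j,l,n} → k.
Cell (r4,c5): row 4 has {h,k,m,n}; column 5 has {h,i,k,l,m,n} → j.
Cell (r5,c2): row 5 has {h,i,j,k,m,n}; column 2 has {h} → l.
Cell (r7,c6): row 7 has {i,j}; column 6 has {h,i,j,k,l,n} → m.
Cell (r3,c4): row 3 has {k,l,m}; column 4 has {h,j,n} → i.
Cell (r4,c2): row 4 has {h,j,k,m,n}; column 2 has {h,l} → i.
Cell (r2,c4): row 2 has {h,l,m}; column 4 has {h,i,j,n} → k.
Cell (r4,c1): row 4 has {h,i,j,k,m,n}; column 1 has {j,m} → l.
Cell (r1,c4): row 1 has {j,l,n}; column 4 has {h,i,j,k,n} → m.
Cell (r6,c4): row 6 has {h,i,j}; column 4 has {h,i,j,k,m,n} → l.
Cell (r1,c2): row 1 has {j,l,m,n}; column 2 has {h,i,l} → k.
Cell (r6,c3): row 6 has {h,i,j,l}; column 3 has {j,k,m} → n.
Cell (r6,c7): row 6 has {h,i,j,l,n}; column 7 has {i,l,m} → k.
Cell (r7,c2): row 7 has {i,j,m}; column 2 has {h,i,k,l} → n.
Cell (r7,c7): row 7 has {i,j,m,n}; column 7 has {i,k,l,m} → h.
Cell (r2,c3): row 2 has {h,k,l,m}; column 3 has {j,k,m,n} → i.
Cell (r3,c2): row 3 has {i,k,l,m}; column 2 has {h,i,k,l,n} → j.
Cell (r3,c7): row 3 has {i,j,k,l,m}; column 7 has {h,i,k,l,m} → n.
Cell (r6,c2): row 6 has {h,i,j,k,l,n}; column 2 has {h,i,j,k,l,n} → m.
Cell (r7,c1): row 7 has {h,i,j,m,n}; column 1 has {j,l,m} → k.
Cell (r7,c3): row 7 has {h,i,j,k,m,n}; column 3 has {i,j,k,m,n} → l.
Cell (r1,c3): row 1 has {j,k,l,m,n}; column 3 has {i,j,k,l,m,n} → h.
Cell (r2,c1): row 2 has {h,i,k,l,m}; column 1 has {j,k,l,m} → n.
Cell (r2,c7): row 2 has {h,i,k,l,m,n}; column 7 has {h,i,k,l,m,n} → j.
Cell (r3,c1): row 3 has {i,j,k,l,m,n}; column 1 has {j,k,l,m,n} → h.
Cell (r1,c1): row 1 has {h,j,k,l,m,n}; column 1 has {h,j,k,l,m,n} → i.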